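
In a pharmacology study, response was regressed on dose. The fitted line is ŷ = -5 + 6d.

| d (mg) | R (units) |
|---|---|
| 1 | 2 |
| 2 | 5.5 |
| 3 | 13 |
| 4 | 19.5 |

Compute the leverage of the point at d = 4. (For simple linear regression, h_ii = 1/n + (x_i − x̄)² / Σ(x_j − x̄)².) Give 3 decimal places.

h = 0.700

d̄ = (1 + 2 + 3 + 4)/4 = 2.5
Σ(d − d̄)² = 2.25 + 0.25 + 0.25 + 2.25 = 5
h = 1/4 + (1.5)²/5 = 0.25 + 0.45 = 0.700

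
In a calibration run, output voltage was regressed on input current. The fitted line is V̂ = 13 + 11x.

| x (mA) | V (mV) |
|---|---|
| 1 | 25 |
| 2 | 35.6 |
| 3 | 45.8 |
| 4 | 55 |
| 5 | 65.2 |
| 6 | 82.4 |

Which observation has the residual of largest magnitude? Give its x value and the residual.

x=1: V̂ = 13 + 11·1 = 24; r = 25 − 24 = 1
x=2: V̂ = 13 + 11·2 = 35; r = 35.6 − 35 = 0.6
x=3: V̂ = 13 + 11·3 = 46; r = 45.8 − 46 = -0.2
x=4: V̂ = 13 + 11·4 = 57; r = 55 − 57 = -2
x=5: V̂ = 13 + 11·5 = 68; r = 65.2 − 68 = -2.8
x=6: V̂ = 13 + 11·6 = 79; r = 82.4 − 79 = 3.4
Largest |r| is 3.4 at x = 6, residual 3.4.

x = 6, r = 3.4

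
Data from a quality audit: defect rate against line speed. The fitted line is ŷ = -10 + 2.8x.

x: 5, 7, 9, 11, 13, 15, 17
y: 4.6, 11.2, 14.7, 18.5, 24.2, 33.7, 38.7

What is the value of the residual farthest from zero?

r = -2.3

x=5: ŷ = -10 + 2.8·5 = 4; r = 4.6 − 4 = 0.6
x=7: ŷ = -10 + 2.8·7 = 9.6; r = 11.2 − 9.6 = 1.6
x=9: ŷ = -10 + 2.8·9 = 15.2; r = 14.7 − 15.2 = -0.5
x=11: ŷ = -10 + 2.8·11 = 20.8; r = 18.5 − 20.8 = -2.3
x=13: ŷ = -10 + 2.8·13 = 26.4; r = 24.2 − 26.4 = -2.2
x=15: ŷ = -10 + 2.8·15 = 32; r = 33.7 − 32 = 1.7
x=17: ŷ = -10 + 2.8·17 = 37.6; r = 38.7 − 37.6 = 1.1
Largest |r| is 2.3 at x = 11, residual -2.3.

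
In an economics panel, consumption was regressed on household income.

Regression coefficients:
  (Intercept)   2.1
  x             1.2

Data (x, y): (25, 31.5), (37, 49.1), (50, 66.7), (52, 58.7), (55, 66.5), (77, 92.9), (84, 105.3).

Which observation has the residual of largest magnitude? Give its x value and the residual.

x = 52, e = -5.8

x=25: ŷ = 2.1 + 1.2·25 = 32.1; e = 31.5 − 32.1 = -0.6
x=37: ŷ = 2.1 + 1.2·37 = 46.5; e = 49.1 − 46.5 = 2.6
x=50: ŷ = 2.1 + 1.2·50 = 62.1; e = 66.7 − 62.1 = 4.6
x=52: ŷ = 2.1 + 1.2·52 = 64.5; e = 58.7 − 64.5 = -5.8
x=55: ŷ = 2.1 + 1.2·55 = 68.1; e = 66.5 − 68.1 = -1.6
x=77: ŷ = 2.1 + 1.2·77 = 94.5; e = 92.9 − 94.5 = -1.6
x=84: ŷ = 2.1 + 1.2·84 = 102.9; e = 105.3 − 102.9 = 2.4
Largest |e| is 5.8 at x = 52, residual -5.8.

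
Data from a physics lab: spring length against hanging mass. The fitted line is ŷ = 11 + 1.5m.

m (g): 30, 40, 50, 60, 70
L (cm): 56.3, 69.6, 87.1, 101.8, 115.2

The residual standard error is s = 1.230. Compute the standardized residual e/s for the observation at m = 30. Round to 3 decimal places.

ŷ = 11 + 1.5·30 = 56
e = 56.3 − 56 = 0.3
e/s = 0.3 / 1.230 = 0.244

0.244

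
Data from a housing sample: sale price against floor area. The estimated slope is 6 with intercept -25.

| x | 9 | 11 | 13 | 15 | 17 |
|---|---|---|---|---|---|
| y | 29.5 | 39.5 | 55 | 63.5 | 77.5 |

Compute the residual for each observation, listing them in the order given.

0.5, -1.5, 2, -1.5, 0.5

x=9: ŷ = -25 + 6·9 = 29; e = 29.5 − 29 = 0.5
x=11: ŷ = -25 + 6·11 = 41; e = 39.5 − 41 = -1.5
x=13: ŷ = -25 + 6·13 = 53; e = 55 − 53 = 2
x=15: ŷ = -25 + 6·15 = 65; e = 63.5 − 65 = -1.5
x=17: ŷ = -25 + 6·17 = 77; e = 77.5 − 77 = 0.5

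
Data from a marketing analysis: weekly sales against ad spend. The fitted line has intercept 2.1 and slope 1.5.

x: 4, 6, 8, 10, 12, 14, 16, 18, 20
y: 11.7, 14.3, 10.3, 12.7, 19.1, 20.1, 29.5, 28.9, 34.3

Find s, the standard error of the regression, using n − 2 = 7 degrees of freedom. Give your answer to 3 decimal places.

s = 3.453

x=4: ŷ = 2.1 + 1.5·4 = 8.1; e = 11.7 − 8.1 = 3.6
x=6: ŷ = 2.1 + 1.5·6 = 11.1; e = 14.3 − 11.1 = 3.2
x=8: ŷ = 2.1 + 1.5·8 = 14.1; e = 10.3 − 14.1 = -3.8
x=10: ŷ = 2.1 + 1.5·10 = 17.1; e = 12.7 − 17.1 = -4.4
x=12: ŷ = 2.1 + 1.5·12 = 20.1; e = 19.1 − 20.1 = -1
x=14: ŷ = 2.1 + 1.5·14 = 23.1; e = 20.1 − 23.1 = -3
x=16: ŷ = 2.1 + 1.5·16 = 26.1; e = 29.5 − 26.1 = 3.4
x=18: ŷ = 2.1 + 1.5·18 = 29.1; e = 28.9 − 29.1 = -0.2
x=20: ŷ = 2.1 + 1.5·20 = 32.1; e = 34.3 − 32.1 = 2.2
SSE = 12.96 + 10.24 + 14.44 + 19.36 + 1 + 9 + 11.56 + 0.04 + 4.84 = 83.44
s = √(83.44/7) = √11.92 ≈ 3.453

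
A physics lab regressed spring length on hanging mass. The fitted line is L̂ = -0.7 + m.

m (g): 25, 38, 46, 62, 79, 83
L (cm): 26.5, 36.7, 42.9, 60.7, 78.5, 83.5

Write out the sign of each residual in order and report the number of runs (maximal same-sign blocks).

3 runs

m=25: L̂ = -0.7 + 25 = 24.3; r = 26.5 − 24.3 = 2.2
m=38: L̂ = -0.7 + 38 = 37.3; r = 36.7 − 37.3 = -0.6
m=46: L̂ = -0.7 + 46 = 45.3; r = 42.9 − 45.3 = -2.4
m=62: L̂ = -0.7 + 62 = 61.3; r = 60.7 − 61.3 = -0.6
m=79: L̂ = -0.7 + 79 = 78.3; r = 78.5 − 78.3 = 0.2
m=83: L̂ = -0.7 + 83 = 82.3; r = 83.5 − 82.3 = 1.2
Signs: + − − − + +
Runs: +×1, −×3, +×2 → 3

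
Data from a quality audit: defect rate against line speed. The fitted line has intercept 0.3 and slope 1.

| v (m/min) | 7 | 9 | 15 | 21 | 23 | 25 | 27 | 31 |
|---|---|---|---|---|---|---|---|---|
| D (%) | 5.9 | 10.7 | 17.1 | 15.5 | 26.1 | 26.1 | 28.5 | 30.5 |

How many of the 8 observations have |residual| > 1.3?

v=7: D̂ = 0.3 + 7 = 7.3; e = 5.9 − 7.3 = -1.4
v=9: D̂ = 0.3 + 9 = 9.3; e = 10.7 − 9.3 = 1.4
v=15: D̂ = 0.3 + 15 = 15.3; e = 17.1 − 15.3 = 1.8
v=21: D̂ = 0.3 + 21 = 21.3; e = 15.5 − 21.3 = -5.8
v=23: D̂ = 0.3 + 23 = 23.3; e = 26.1 − 23.3 = 2.8
v=25: D̂ = 0.3 + 25 = 25.3; e = 26.1 − 25.3 = 0.8
v=27: D̂ = 0.3 + 27 = 27.3; e = 28.5 − 27.3 = 1.2
v=31: D̂ = 0.3 + 31 = 31.3; e = 30.5 − 31.3 = -0.8
|e| > 1.3: v=7 (|e|=1.4), v=9 (|e|=1.4), v=15 (|e|=1.8), v=21 (|e|=5.8), v=23 (|e|=2.8) → 5

5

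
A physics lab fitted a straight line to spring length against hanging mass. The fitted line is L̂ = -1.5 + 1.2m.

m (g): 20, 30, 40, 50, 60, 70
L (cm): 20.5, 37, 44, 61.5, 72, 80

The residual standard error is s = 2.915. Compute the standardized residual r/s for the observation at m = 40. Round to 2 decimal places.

-0.86

L̂ = -1.5 + 1.2·40 = 46.5
r = 44 − 46.5 = -2.5
r/s = -2.5 / 2.915 = -0.86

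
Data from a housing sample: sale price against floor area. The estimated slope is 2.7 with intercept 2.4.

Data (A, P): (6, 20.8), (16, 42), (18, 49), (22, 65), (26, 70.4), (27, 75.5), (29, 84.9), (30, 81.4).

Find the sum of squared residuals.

A=6: P̂ = 2.4 + 2.7·6 = 18.6; r = 20.8 − 18.6 = 2.2
A=16: P̂ = 2.4 + 2.7·16 = 45.6; r = 42 − 45.6 = -3.6
A=18: P̂ = 2.4 + 2.7·18 = 51; r = 49 − 51 = -2
A=22: P̂ = 2.4 + 2.7·22 = 61.8; r = 65 − 61.8 = 3.2
A=26: P̂ = 2.4 + 2.7·26 = 72.6; r = 70.4 − 72.6 = -2.2
A=27: P̂ = 2.4 + 2.7·27 = 75.3; r = 75.5 − 75.3 = 0.2
A=29: P̂ = 2.4 + 2.7·29 = 80.7; r = 84.9 − 80.7 = 4.2
A=30: P̂ = 2.4 + 2.7·30 = 83.4; r = 81.4 − 83.4 = -2
SSE = 4.84 + 12.96 + 4 + 10.24 + 4.84 + 0.04 + 17.64 + 4 = 58.56

SSE = 58.56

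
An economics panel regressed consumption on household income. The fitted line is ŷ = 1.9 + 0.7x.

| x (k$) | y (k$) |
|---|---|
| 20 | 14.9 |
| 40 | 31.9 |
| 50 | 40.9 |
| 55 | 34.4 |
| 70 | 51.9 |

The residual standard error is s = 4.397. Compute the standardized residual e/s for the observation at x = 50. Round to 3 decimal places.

ŷ = 1.9 + 0.7·50 = 36.9
e = 40.9 − 36.9 = 4
e/s = 4 / 4.397 = 0.910

0.910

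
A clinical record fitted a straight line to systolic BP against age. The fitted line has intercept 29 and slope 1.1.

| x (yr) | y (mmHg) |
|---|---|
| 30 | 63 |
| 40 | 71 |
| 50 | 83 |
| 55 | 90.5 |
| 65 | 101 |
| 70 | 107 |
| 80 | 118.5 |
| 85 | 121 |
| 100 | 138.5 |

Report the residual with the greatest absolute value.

e = -2

x=30: ŷ = 29 + 1.1·30 = 62; e = 63 − 62 = 1
x=40: ŷ = 29 + 1.1·40 = 73; e = 71 − 73 = -2
x=50: ŷ = 29 + 1.1·50 = 84; e = 83 − 84 = -1
x=55: ŷ = 29 + 1.1·55 = 89.5; e = 90.5 − 89.5 = 1
x=65: ŷ = 29 + 1.1·65 = 100.5; e = 101 − 100.5 = 0.5
x=70: ŷ = 29 + 1.1·70 = 106; e = 107 − 106 = 1
x=80: ŷ = 29 + 1.1·80 = 117; e = 118.5 − 117 = 1.5
x=85: ŷ = 29 + 1.1·85 = 122.5; e = 121 − 122.5 = -1.5
x=100: ŷ = 29 + 1.1·100 = 139; e = 138.5 − 139 = -0.5
Largest |e| is 2 at x = 40, residual -2.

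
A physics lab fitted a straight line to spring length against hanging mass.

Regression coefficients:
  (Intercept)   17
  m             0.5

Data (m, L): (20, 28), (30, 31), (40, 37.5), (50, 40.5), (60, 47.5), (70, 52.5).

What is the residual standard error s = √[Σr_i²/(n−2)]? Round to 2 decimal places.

m=20: L̂ = 17 + 0.5·20 = 27; r = 28 − 27 = 1
m=30: L̂ = 17 + 0.5·30 = 32; r = 31 − 32 = -1
m=40: L̂ = 17 + 0.5·40 = 37; r = 37.5 − 37 = 0.5
m=50: L̂ = 17 + 0.5·50 = 42; r = 40.5 − 42 = -1.5
m=60: L̂ = 17 + 0.5·60 = 47; r = 47.5 − 47 = 0.5
m=70: L̂ = 17 + 0.5·70 = 52; r = 52.5 − 52 = 0.5
SSE = 1 + 1 + 0.25 + 2.25 + 0.25 + 0.25 = 5
s = √(5/4) = √1.25 ≈ 1.12

s = 1.12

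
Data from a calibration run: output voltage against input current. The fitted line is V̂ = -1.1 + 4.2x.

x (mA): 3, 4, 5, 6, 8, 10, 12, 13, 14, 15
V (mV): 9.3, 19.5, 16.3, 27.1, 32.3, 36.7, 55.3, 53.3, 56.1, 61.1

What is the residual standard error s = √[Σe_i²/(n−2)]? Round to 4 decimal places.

x=3: V̂ = -1.1 + 4.2·3 = 11.5; e = 9.3 − 11.5 = -2.2
x=4: V̂ = -1.1 + 4.2·4 = 15.7; e = 19.5 − 15.7 = 3.8
x=5: V̂ = -1.1 + 4.2·5 = 19.9; e = 16.3 − 19.9 = -3.6
x=6: V̂ = -1.1 + 4.2·6 = 24.1; e = 27.1 − 24.1 = 3
x=8: V̂ = -1.1 + 4.2·8 = 32.5; e = 32.3 − 32.5 = -0.2
x=10: V̂ = -1.1 + 4.2·10 = 40.9; e = 36.7 − 40.9 = -4.2
x=12: V̂ = -1.1 + 4.2·12 = 49.3; e = 55.3 − 49.3 = 6
x=13: V̂ = -1.1 + 4.2·13 = 53.5; e = 53.3 − 53.5 = -0.2
x=14: V̂ = -1.1 + 4.2·14 = 57.7; e = 56.1 − 57.7 = -1.6
x=15: V̂ = -1.1 + 4.2·15 = 61.9; e = 61.1 − 61.9 = -0.8
SSE = 4.84 + 14.44 + 12.96 + 9 + 0.04 + 17.64 + 36 + 0.04 + 2.56 + 0.64 = 98.16
s = √(98.16/8) = √12.27 ≈ 3.5029

s = 3.5029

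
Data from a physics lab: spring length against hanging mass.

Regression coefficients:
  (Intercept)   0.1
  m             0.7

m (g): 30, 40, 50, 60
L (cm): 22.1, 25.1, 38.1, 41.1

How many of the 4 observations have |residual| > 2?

m=30: ŷ = 0.1 + 0.7·30 = 21.1; r = 22.1 − 21.1 = 1
m=40: ŷ = 0.1 + 0.7·40 = 28.1; r = 25.1 − 28.1 = -3
m=50: ŷ = 0.1 + 0.7·50 = 35.1; r = 38.1 − 35.1 = 3
m=60: ŷ = 0.1 + 0.7·60 = 42.1; r = 41.1 − 42.1 = -1
|r| > 2: m=40 (|r|=3), m=50 (|r|=3) → 2

2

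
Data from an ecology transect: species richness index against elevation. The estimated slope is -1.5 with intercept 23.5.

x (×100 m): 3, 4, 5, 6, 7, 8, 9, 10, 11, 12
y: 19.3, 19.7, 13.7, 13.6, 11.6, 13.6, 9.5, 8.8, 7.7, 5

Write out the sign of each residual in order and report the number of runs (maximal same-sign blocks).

x=3: ŷ = 23.5 − 1.5·3 = 19; r = 19.3 − 19 = 0.3
x=4: ŷ = 23.5 − 1.5·4 = 17.5; r = 19.7 − 17.5 = 2.2
x=5: ŷ = 23.5 − 1.5·5 = 16; r = 13.7 − 16 = -2.3
x=6: ŷ = 23.5 − 1.5·6 = 14.5; r = 13.6 − 14.5 = -0.9
x=7: ŷ = 23.5 − 1.5·7 = 13; r = 11.6 − 13 = -1.4
x=8: ŷ = 23.5 − 1.5·8 = 11.5; r = 13.6 − 11.5 = 2.1
x=9: ŷ = 23.5 − 1.5·9 = 10; r = 9.5 − 10 = -0.5
x=10: ŷ = 23.5 − 1.5·10 = 8.5; r = 8.8 − 8.5 = 0.3
x=11: ŷ = 23.5 − 1.5·11 = 7; r = 7.7 − 7 = 0.7
x=12: ŷ = 23.5 − 1.5·12 = 5.5; r = 5 − 5.5 = -0.5
Signs: + + − − − + − + + −
Runs: +×2, −×3, +×1, −×1, +×2, −×1 → 6

6 runs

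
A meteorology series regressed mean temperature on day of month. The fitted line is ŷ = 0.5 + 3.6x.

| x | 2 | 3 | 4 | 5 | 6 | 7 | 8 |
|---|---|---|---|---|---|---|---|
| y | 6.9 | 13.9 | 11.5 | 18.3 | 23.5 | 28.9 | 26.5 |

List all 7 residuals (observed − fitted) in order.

x=2: ŷ = 0.5 + 3.6·2 = 7.7; e = 6.9 − 7.7 = -0.8
x=3: ŷ = 0.5 + 3.6·3 = 11.3; e = 13.9 − 11.3 = 2.6
x=4: ŷ = 0.5 + 3.6·4 = 14.9; e = 11.5 − 14.9 = -3.4
x=5: ŷ = 0.5 + 3.6·5 = 18.5; e = 18.3 − 18.5 = -0.2
x=6: ŷ = 0.5 + 3.6·6 = 22.1; e = 23.5 − 22.1 = 1.4
x=7: ŷ = 0.5 + 3.6·7 = 25.7; e = 28.9 − 25.7 = 3.2
x=8: ŷ = 0.5 + 3.6·8 = 29.3; e = 26.5 − 29.3 = -2.8

-0.8, 2.6, -3.4, -0.2, 1.4, 3.2, -2.8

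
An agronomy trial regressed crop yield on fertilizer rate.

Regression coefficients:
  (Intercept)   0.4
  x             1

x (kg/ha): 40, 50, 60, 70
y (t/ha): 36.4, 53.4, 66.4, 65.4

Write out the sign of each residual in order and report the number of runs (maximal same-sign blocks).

3 runs

x=40: ŷ = 0.4 + 40 = 40.4; r = 36.4 − 40.4 = -4
x=50: ŷ = 0.4 + 50 = 50.4; r = 53.4 − 50.4 = 3
x=60: ŷ = 0.4 + 60 = 60.4; r = 66.4 − 60.4 = 6
x=70: ŷ = 0.4 + 70 = 70.4; r = 65.4 − 70.4 = -5
Signs: − + + −
Runs: −×1, +×2, −×1 → 3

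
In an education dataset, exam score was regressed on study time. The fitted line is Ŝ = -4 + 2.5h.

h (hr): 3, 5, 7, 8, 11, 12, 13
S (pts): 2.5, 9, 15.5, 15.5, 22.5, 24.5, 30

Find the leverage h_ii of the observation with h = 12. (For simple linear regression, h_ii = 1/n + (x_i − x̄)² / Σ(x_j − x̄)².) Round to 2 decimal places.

h = 0.30

h̄ = (3 + 5 + 7 + 8 + 11 + 12 + 13)/7 = 8.42857
Σ(h − h̄)² = 29.4694 + 11.7551 + 2.04082 + 0.183673 + 6.61224 + 12.7551 + 20.898 = 83.7143
h = 1/7 + (3.57143)²/83.7143 = 0.142857 + 0.152365 = 0.30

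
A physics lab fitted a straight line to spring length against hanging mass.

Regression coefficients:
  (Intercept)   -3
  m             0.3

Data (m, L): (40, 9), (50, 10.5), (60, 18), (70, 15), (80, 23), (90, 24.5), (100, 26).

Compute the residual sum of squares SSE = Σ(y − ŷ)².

SSE = 25.5

m=40: L̂ = -3 + 0.3·40 = 9; r = 9 − 9 = 0
m=50: L̂ = -3 + 0.3·50 = 12; r = 10.5 − 12 = -1.5
m=60: L̂ = -3 + 0.3·60 = 15; r = 18 − 15 = 3
m=70: L̂ = -3 + 0.3·70 = 18; r = 15 − 18 = -3
m=80: L̂ = -3 + 0.3·80 = 21; r = 23 − 21 = 2
m=90: L̂ = -3 + 0.3·90 = 24; r = 24.5 − 24 = 0.5
m=100: L̂ = -3 + 0.3·100 = 27; r = 26 − 27 = -1
SSE = 0 + 2.25 + 9 + 9 + 4 + 0.25 + 1 = 25.5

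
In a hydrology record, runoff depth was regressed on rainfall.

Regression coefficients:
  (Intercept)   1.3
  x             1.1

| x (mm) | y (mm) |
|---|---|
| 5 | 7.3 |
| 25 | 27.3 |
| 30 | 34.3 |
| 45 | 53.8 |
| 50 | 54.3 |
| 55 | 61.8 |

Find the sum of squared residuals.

x=5: ŷ = 1.3 + 1.1·5 = 6.8; e = 7.3 − 6.8 = 0.5
x=25: ŷ = 1.3 + 1.1·25 = 28.8; e = 27.3 − 28.8 = -1.5
x=30: ŷ = 1.3 + 1.1·30 = 34.3; e = 34.3 − 34.3 = 0
x=45: ŷ = 1.3 + 1.1·45 = 50.8; e = 53.8 − 50.8 = 3
x=50: ŷ = 1.3 + 1.1·50 = 56.3; e = 54.3 − 56.3 = -2
x=55: ŷ = 1.3 + 1.1·55 = 61.8; e = 61.8 − 61.8 = 0
SSE = 0.25 + 2.25 + 0 + 9 + 4 + 0 = 15.5

SSE = 15.5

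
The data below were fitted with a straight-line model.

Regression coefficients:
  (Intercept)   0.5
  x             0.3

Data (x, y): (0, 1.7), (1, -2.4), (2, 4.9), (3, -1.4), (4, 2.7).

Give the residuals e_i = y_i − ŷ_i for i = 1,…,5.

1.2, -3.2, 3.8, -2.8, 1

x=0: ŷ = 0.5 + 0.3·0 = 0.5; e = 1.7 − 0.5 = 1.2
x=1: ŷ = 0.5 + 0.3·1 = 0.8; e = -2.4 − 0.8 = -3.2
x=2: ŷ = 0.5 + 0.3·2 = 1.1; e = 4.9 − 1.1 = 3.8
x=3: ŷ = 0.5 + 0.3·3 = 1.4; e = -1.4 − 1.4 = -2.8
x=4: ŷ = 0.5 + 0.3·4 = 1.7; e = 2.7 − 1.7 = 1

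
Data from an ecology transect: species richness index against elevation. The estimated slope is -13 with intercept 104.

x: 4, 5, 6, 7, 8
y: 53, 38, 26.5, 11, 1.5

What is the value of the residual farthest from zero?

x=4: ŷ = 104 − 13·4 = 52; r = 53 − 52 = 1
x=5: ŷ = 104 − 13·5 = 39; r = 38 − 39 = -1
x=6: ŷ = 104 − 13·6 = 26; r = 26.5 − 26 = 0.5
x=7: ŷ = 104 − 13·7 = 13; r = 11 − 13 = -2
x=8: ŷ = 104 − 13·8 = 0; r = 1.5 − 0 = 1.5
Largest |r| is 2 at x = 7, residual -2.

r = -2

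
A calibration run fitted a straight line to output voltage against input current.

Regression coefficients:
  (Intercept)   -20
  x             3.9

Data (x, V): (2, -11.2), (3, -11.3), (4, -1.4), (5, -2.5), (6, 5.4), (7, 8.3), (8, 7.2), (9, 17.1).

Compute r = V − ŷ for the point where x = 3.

ŷ = -20 + 3.9·3 = -8.3
r = -11.3 − (-8.3) = -3

r = -3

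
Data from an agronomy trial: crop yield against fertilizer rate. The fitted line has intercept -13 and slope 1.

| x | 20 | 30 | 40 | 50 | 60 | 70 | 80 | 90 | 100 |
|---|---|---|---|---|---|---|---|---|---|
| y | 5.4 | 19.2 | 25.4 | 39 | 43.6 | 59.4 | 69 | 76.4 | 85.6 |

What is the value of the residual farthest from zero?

x=20: ŷ = -13 + 20 = 7; r = 5.4 − 7 = -1.6
x=30: ŷ = -13 + 30 = 17; r = 19.2 − 17 = 2.2
x=40: ŷ = -13 + 40 = 27; r = 25.4 − 27 = -1.6
x=50: ŷ = -13 + 50 = 37; r = 39 − 37 = 2
x=60: ŷ = -13 + 60 = 47; r = 43.6 − 47 = -3.4
x=70: ŷ = -13 + 70 = 57; r = 59.4 − 57 = 2.4
x=80: ŷ = -13 + 80 = 67; r = 69 − 67 = 2
x=90: ŷ = -13 + 90 = 77; r = 76.4 − 77 = -0.6
x=100: ŷ = -13 + 100 = 87; r = 85.6 − 87 = -1.4
Largest |r| is 3.4 at x = 60, residual -3.4.

r = -3.4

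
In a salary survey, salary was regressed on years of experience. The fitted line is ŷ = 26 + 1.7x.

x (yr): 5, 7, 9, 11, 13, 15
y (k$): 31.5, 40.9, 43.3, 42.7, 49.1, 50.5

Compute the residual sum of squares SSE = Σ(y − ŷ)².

SSE = 28

x=5: ŷ = 26 + 1.7·5 = 34.5; e = 31.5 − 34.5 = -3
x=7: ŷ = 26 + 1.7·7 = 37.9; e = 40.9 − 37.9 = 3
x=9: ŷ = 26 + 1.7·9 = 41.3; e = 43.3 − 41.3 = 2
x=11: ŷ = 26 + 1.7·11 = 44.7; e = 42.7 − 44.7 = -2
x=13: ŷ = 26 + 1.7·13 = 48.1; e = 49.1 − 48.1 = 1
x=15: ŷ = 26 + 1.7·15 = 51.5; e = 50.5 − 51.5 = -1
SSE = 9 + 9 + 4 + 4 + 1 + 1 = 28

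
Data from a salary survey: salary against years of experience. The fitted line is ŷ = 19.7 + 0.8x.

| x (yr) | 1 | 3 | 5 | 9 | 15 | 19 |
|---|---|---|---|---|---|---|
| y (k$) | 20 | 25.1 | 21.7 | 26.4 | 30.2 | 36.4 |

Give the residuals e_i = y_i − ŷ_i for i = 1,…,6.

-0.5, 3, -2, -0.5, -1.5, 1.5

x=1: ŷ = 19.7 + 0.8·1 = 20.5; e = 20 − 20.5 = -0.5
x=3: ŷ = 19.7 + 0.8·3 = 22.1; e = 25.1 − 22.1 = 3
x=5: ŷ = 19.7 + 0.8·5 = 23.7; e = 21.7 − 23.7 = -2
x=9: ŷ = 19.7 + 0.8·9 = 26.9; e = 26.4 − 26.9 = -0.5
x=15: ŷ = 19.7 + 0.8·15 = 31.7; e = 30.2 − 31.7 = -1.5
x=19: ŷ = 19.7 + 0.8·19 = 34.9; e = 36.4 − 34.9 = 1.5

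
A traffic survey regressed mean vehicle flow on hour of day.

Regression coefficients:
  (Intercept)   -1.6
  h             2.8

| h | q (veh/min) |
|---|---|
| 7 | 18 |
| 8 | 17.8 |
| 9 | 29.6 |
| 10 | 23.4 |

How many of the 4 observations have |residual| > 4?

1

h=7: ŷ = -1.6 + 2.8·7 = 18; r = 18 − 18 = 0
h=8: ŷ = -1.6 + 2.8·8 = 20.8; r = 17.8 − 20.8 = -3
h=9: ŷ = -1.6 + 2.8·9 = 23.6; r = 29.6 − 23.6 = 6
h=10: ŷ = -1.6 + 2.8·10 = 26.4; r = 23.4 − 26.4 = -3
|r| > 4: h=9 (|r|=6) → 1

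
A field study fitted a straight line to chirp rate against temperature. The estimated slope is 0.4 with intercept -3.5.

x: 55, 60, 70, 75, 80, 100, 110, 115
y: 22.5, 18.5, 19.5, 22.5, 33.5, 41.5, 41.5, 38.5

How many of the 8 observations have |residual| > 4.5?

x=55: ŷ = -3.5 + 0.4·55 = 18.5; r = 22.5 − 18.5 = 4
x=60: ŷ = -3.5 + 0.4·60 = 20.5; r = 18.5 − 20.5 = -2
x=70: ŷ = -3.5 + 0.4·70 = 24.5; r = 19.5 − 24.5 = -5
x=75: ŷ = -3.5 + 0.4·75 = 26.5; r = 22.5 − 26.5 = -4
x=80: ŷ = -3.5 + 0.4·80 = 28.5; r = 33.5 − 28.5 = 5
x=100: ŷ = -3.5 + 0.4·100 = 36.5; r = 41.5 − 36.5 = 5
x=110: ŷ = -3.5 + 0.4·110 = 40.5; r = 41.5 − 40.5 = 1
x=115: ŷ = -3.5 + 0.4·115 = 42.5; r = 38.5 − 42.5 = -4
|r| > 4.5: x=70 (|r|=5), x=80 (|r|=5), x=100 (|r|=5) → 3

3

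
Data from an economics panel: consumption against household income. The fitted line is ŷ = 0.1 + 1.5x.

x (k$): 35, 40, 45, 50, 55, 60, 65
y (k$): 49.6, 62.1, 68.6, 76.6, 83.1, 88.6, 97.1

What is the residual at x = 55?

ŷ = 0.1 + 1.5·55 = 82.6
r = 83.1 − 82.6 = 0.5

r = 0.5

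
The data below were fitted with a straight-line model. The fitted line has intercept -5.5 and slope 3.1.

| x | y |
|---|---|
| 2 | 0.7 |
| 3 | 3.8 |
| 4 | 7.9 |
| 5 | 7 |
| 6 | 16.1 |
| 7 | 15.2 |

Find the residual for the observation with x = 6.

ŷ = -5.5 + 3.1·6 = 13.1
e = 16.1 − 13.1 = 3

e = 3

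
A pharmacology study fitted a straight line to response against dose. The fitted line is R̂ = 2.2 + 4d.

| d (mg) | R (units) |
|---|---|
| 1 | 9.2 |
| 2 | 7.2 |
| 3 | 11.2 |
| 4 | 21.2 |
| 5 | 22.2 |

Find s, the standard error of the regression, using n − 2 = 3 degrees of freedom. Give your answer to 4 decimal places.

d=1: R̂ = 2.2 + 4·1 = 6.2; e = 9.2 − 6.2 = 3
d=2: R̂ = 2.2 + 4·2 = 10.2; e = 7.2 − 10.2 = -3
d=3: R̂ = 2.2 + 4·3 = 14.2; e = 11.2 − 14.2 = -3
d=4: R̂ = 2.2 + 4·4 = 18.2; e = 21.2 − 18.2 = 3
d=5: R̂ = 2.2 + 4·5 = 22.2; e = 22.2 − 22.2 = 0
SSE = 9 + 9 + 9 + 9 + 0 = 36
s = √(36/3) = √12 ≈ 3.4641

s = 3.4641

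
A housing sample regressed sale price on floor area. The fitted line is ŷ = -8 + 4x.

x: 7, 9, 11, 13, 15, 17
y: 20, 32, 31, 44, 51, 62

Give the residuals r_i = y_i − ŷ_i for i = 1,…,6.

0, 4, -5, 0, -1, 2

x=7: ŷ = -8 + 4·7 = 20; r = 20 − 20 = 0
x=9: ŷ = -8 + 4·9 = 28; r = 32 − 28 = 4
x=11: ŷ = -8 + 4·11 = 36; r = 31 − 36 = -5
x=13: ŷ = -8 + 4·13 = 44; r = 44 − 44 = 0
x=15: ŷ = -8 + 4·15 = 52; r = 51 − 52 = -1
x=17: ŷ = -8 + 4·17 = 60; r = 62 − 60 = 2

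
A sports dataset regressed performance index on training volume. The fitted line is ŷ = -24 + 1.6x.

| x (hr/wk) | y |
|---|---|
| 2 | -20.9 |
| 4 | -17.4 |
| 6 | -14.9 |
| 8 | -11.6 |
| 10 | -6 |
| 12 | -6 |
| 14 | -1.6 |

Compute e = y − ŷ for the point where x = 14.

e = 0

ŷ = -24 + 1.6·14 = -1.6
e = -1.6 − (-1.6) = 0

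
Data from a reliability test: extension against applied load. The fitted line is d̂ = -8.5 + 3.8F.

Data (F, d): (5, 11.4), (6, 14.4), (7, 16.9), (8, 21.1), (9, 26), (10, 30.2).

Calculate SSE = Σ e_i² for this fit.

SSE = 3.48

F=5: d̂ = -8.5 + 3.8·5 = 10.5; e = 11.4 − 10.5 = 0.9
F=6: d̂ = -8.5 + 3.8·6 = 14.3; e = 14.4 − 14.3 = 0.1
F=7: d̂ = -8.5 + 3.8·7 = 18.1; e = 16.9 − 18.1 = -1.2
F=8: d̂ = -8.5 + 3.8·8 = 21.9; e = 21.1 − 21.9 = -0.8
F=9: d̂ = -8.5 + 3.8·9 = 25.7; e = 26 − 25.7 = 0.3
F=10: d̂ = -8.5 + 3.8·10 = 29.5; e = 30.2 − 29.5 = 0.7
SSE = 0.81 + 0.01 + 1.44 + 0.64 + 0.09 + 0.49 = 3.48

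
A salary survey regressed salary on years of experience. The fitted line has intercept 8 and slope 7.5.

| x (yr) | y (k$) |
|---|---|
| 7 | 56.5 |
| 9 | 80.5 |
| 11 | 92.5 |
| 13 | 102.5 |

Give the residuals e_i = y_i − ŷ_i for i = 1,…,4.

x=7: ŷ = 8 + 7.5·7 = 60.5; e = 56.5 − 60.5 = -4
x=9: ŷ = 8 + 7.5·9 = 75.5; e = 80.5 − 75.5 = 5
x=11: ŷ = 8 + 7.5·11 = 90.5; e = 92.5 − 90.5 = 2
x=13: ŷ = 8 + 7.5·13 = 105.5; e = 102.5 − 105.5 = -3

-4, 5, 2, -3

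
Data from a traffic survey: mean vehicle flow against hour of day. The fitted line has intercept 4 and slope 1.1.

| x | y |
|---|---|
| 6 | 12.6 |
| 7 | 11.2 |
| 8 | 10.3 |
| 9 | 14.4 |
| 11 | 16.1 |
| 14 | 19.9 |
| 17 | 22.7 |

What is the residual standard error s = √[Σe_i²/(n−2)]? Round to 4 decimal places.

x=6: ŷ = 4 + 1.1·6 = 10.6; e = 12.6 − 10.6 = 2
x=7: ŷ = 4 + 1.1·7 = 11.7; e = 11.2 − 11.7 = -0.5
x=8: ŷ = 4 + 1.1·8 = 12.8; e = 10.3 − 12.8 = -2.5
x=9: ŷ = 4 + 1.1·9 = 13.9; e = 14.4 − 13.9 = 0.5
x=11: ŷ = 4 + 1.1·11 = 16.1; e = 16.1 − 16.1 = 0
x=14: ŷ = 4 + 1.1·14 = 19.4; e = 19.9 − 19.4 = 0.5
x=17: ŷ = 4 + 1.1·17 = 22.7; e = 22.7 − 22.7 = 0
SSE = 4 + 0.25 + 6.25 + 0.25 + 0 + 0.25 + 0 = 11
s = √(11/5) = √2.2 ≈ 1.4832

s = 1.4832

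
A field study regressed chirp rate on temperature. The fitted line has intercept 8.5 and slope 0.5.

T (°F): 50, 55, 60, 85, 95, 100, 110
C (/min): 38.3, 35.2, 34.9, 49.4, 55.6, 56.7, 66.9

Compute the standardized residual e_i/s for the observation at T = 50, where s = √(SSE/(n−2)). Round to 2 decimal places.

T=50: ŷ = 8.5 + 0.5·50 = 33.5; e = 38.3 − 33.5 = 4.8
T=55: ŷ = 8.5 + 0.5·55 = 36; e = 35.2 − 36 = -0.8
T=60: ŷ = 8.5 + 0.5·60 = 38.5; e = 34.9 − 38.5 = -3.6
T=85: ŷ = 8.5 + 0.5·85 = 51; e = 49.4 − 51 = -1.6
T=95: ŷ = 8.5 + 0.5·95 = 56; e = 55.6 − 56 = -0.4
T=100: ŷ = 8.5 + 0.5·100 = 58.5; e = 56.7 − 58.5 = -1.8
T=110: ŷ = 8.5 + 0.5·110 = 63.5; e = 66.9 − 63.5 = 3.4
SSE = 23.04 + 0.64 + 12.96 + 2.56 + 0.16 + 3.24 + 11.56 = 54.16
s = √(54.16/5) = 3.2912
e/s = 4.8 / 3.2912 = 1.46

1.46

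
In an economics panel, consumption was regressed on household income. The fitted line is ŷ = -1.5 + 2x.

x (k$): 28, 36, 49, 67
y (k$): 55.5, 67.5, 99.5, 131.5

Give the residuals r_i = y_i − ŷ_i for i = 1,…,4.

x=28: ŷ = -1.5 + 2·28 = 54.5; r = 55.5 − 54.5 = 1
x=36: ŷ = -1.5 + 2·36 = 70.5; r = 67.5 − 70.5 = -3
x=49: ŷ = -1.5 + 2·49 = 96.5; r = 99.5 − 96.5 = 3
x=67: ŷ = -1.5 + 2·67 = 132.5; r = 131.5 − 132.5 = -1

1, -3, 3, -1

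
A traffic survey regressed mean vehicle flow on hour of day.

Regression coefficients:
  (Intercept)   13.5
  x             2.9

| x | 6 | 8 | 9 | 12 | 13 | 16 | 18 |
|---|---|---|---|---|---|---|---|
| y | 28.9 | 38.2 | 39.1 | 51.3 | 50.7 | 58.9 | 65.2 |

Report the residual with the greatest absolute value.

e = 3

x=6: ŷ = 13.5 + 2.9·6 = 30.9; e = 28.9 − 30.9 = -2
x=8: ŷ = 13.5 + 2.9·8 = 36.7; e = 38.2 − 36.7 = 1.5
x=9: ŷ = 13.5 + 2.9·9 = 39.6; e = 39.1 − 39.6 = -0.5
x=12: ŷ = 13.5 + 2.9·12 = 48.3; e = 51.3 − 48.3 = 3
x=13: ŷ = 13.5 + 2.9·13 = 51.2; e = 50.7 − 51.2 = -0.5
x=16: ŷ = 13.5 + 2.9·16 = 59.9; e = 58.9 − 59.9 = -1
x=18: ŷ = 13.5 + 2.9·18 = 65.7; e = 65.2 − 65.7 = -0.5
Largest |e| is 3 at x = 12, residual 3.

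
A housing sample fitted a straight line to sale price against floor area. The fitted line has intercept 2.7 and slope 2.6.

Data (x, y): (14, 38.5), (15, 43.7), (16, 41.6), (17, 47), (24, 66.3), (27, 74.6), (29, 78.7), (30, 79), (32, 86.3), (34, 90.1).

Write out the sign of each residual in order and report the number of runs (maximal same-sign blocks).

x=14: ŷ = 2.7 + 2.6·14 = 39.1; r = 38.5 − 39.1 = -0.6
x=15: ŷ = 2.7 + 2.6·15 = 41.7; r = 43.7 − 41.7 = 2
x=16: ŷ = 2.7 + 2.6·16 = 44.3; r = 41.6 − 44.3 = -2.7
x=17: ŷ = 2.7 + 2.6·17 = 46.9; r = 47 − 46.9 = 0.1
x=24: ŷ = 2.7 + 2.6·24 = 65.1; r = 66.3 − 65.1 = 1.2
x=27: ŷ = 2.7 + 2.6·27 = 72.9; r = 74.6 − 72.9 = 1.7
x=29: ŷ = 2.7 + 2.6·29 = 78.1; r = 78.7 − 78.1 = 0.6
x=30: ŷ = 2.7 + 2.6·30 = 80.7; r = 79 − 80.7 = -1.7
x=32: ŷ = 2.7 + 2.6·32 = 85.9; r = 86.3 − 85.9 = 0.4
x=34: ŷ = 2.7 + 2.6·34 = 91.1; r = 90.1 − 91.1 = -1
Signs: − + − + + + + − + −
Runs: −×1, +×1, −×1, +×4, −×1, +×1, −×1 → 7

7 runs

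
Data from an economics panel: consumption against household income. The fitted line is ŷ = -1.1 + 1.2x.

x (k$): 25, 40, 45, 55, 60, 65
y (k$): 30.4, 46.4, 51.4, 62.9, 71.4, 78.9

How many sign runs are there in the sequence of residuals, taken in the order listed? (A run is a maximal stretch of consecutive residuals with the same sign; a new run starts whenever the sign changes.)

3 runs

x=25: ŷ = -1.1 + 1.2·25 = 28.9; r = 30.4 − 28.9 = 1.5
x=40: ŷ = -1.1 + 1.2·40 = 46.9; r = 46.4 − 46.9 = -0.5
x=45: ŷ = -1.1 + 1.2·45 = 52.9; r = 51.4 − 52.9 = -1.5
x=55: ŷ = -1.1 + 1.2·55 = 64.9; r = 62.9 − 64.9 = -2
x=60: ŷ = -1.1 + 1.2·60 = 70.9; r = 71.4 − 70.9 = 0.5
x=65: ŷ = -1.1 + 1.2·65 = 76.9; r = 78.9 − 76.9 = 2
Signs: + − − − + +
Runs: +×1, −×3, +×2 → 3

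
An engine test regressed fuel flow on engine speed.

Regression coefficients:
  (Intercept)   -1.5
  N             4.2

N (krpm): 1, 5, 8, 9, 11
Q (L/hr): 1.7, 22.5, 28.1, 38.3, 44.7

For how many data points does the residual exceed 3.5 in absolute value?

N=1: ŷ = -1.5 + 4.2·1 = 2.7; r = 1.7 − 2.7 = -1
N=5: ŷ = -1.5 + 4.2·5 = 19.5; r = 22.5 − 19.5 = 3
N=8: ŷ = -1.5 + 4.2·8 = 32.1; r = 28.1 − 32.1 = -4
N=9: ŷ = -1.5 + 4.2·9 = 36.3; r = 38.3 − 36.3 = 2
N=11: ŷ = -1.5 + 4.2·11 = 44.7; r = 44.7 − 44.7 = 0
|r| > 3.5: N=8 (|r|=4) → 1

1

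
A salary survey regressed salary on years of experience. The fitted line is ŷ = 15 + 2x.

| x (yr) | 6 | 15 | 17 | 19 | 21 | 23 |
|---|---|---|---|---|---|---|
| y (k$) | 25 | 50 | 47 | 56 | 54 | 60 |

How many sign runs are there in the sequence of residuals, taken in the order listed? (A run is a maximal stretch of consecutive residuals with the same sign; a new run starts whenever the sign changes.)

5 runs

x=6: ŷ = 15 + 2·6 = 27; e = 25 − 27 = -2
x=15: ŷ = 15 + 2·15 = 45; e = 50 − 45 = 5
x=17: ŷ = 15 + 2·17 = 49; e = 47 − 49 = -2
x=19: ŷ = 15 + 2·19 = 53; e = 56 − 53 = 3
x=21: ŷ = 15 + 2·21 = 57; e = 54 − 57 = -3
x=23: ŷ = 15 + 2·23 = 61; e = 60 − 61 = -1
Signs: − + − + − −
Runs: −×1, +×1, −×1, +×1, −×2 → 5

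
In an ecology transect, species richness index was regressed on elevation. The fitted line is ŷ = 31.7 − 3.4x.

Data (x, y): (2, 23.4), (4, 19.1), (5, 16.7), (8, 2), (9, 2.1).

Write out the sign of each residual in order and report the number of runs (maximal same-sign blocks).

x=2: ŷ = 31.7 − 3.4·2 = 24.9; r = 23.4 − 24.9 = -1.5
x=4: ŷ = 31.7 − 3.4·4 = 18.1; r = 19.1 − 18.1 = 1
x=5: ŷ = 31.7 − 3.4·5 = 14.7; r = 16.7 − 14.7 = 2
x=8: ŷ = 31.7 − 3.4·8 = 4.5; r = 2 − 4.5 = -2.5
x=9: ŷ = 31.7 − 3.4·9 = 1.1; r = 2.1 − 1.1 = 1
Signs: − + + − +
Runs: −×1, +×2, −×1, +×1 → 4

4 runs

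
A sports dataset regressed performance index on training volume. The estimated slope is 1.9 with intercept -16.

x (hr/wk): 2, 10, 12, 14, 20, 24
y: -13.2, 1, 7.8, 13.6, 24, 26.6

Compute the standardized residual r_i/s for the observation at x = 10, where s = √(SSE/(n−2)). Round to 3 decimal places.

x=2: ŷ = -16 + 1.9·2 = -12.2; r = -13.2 − (-12.2) = -1
x=10: ŷ = -16 + 1.9·10 = 3; r = 1 − 3 = -2
x=12: ŷ = -16 + 1.9·12 = 6.8; r = 7.8 − 6.8 = 1
x=14: ŷ = -16 + 1.9·14 = 10.6; r = 13.6 − 10.6 = 3
x=20: ŷ = -16 + 1.9·20 = 22; r = 24 − 22 = 2
x=24: ŷ = -16 + 1.9·24 = 29.6; r = 26.6 − 29.6 = -3
SSE = 1 + 4 + 1 + 9 + 4 + 9 = 28
s = √(28/4) = 2.64575
r/s = -2 / 2.64575 = -0.756

-0.756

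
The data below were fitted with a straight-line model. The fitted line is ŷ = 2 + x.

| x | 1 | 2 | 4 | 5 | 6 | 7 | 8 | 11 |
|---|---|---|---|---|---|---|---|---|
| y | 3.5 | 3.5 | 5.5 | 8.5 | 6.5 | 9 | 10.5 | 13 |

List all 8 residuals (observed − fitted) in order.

0.5, -0.5, -0.5, 1.5, -1.5, 0, 0.5, 0

x=1: ŷ = 2 + 1 = 3; e = 3.5 − 3 = 0.5
x=2: ŷ = 2 + 2 = 4; e = 3.5 − 4 = -0.5
x=4: ŷ = 2 + 4 = 6; e = 5.5 − 6 = -0.5
x=5: ŷ = 2 + 5 = 7; e = 8.5 − 7 = 1.5
x=6: ŷ = 2 + 6 = 8; e = 6.5 − 8 = -1.5
x=7: ŷ = 2 + 7 = 9; e = 9 − 9 = 0
x=8: ŷ = 2 + 8 = 10; e = 10.5 − 10 = 0.5
x=11: ŷ = 2 + 11 = 13; e = 13 − 13 = 0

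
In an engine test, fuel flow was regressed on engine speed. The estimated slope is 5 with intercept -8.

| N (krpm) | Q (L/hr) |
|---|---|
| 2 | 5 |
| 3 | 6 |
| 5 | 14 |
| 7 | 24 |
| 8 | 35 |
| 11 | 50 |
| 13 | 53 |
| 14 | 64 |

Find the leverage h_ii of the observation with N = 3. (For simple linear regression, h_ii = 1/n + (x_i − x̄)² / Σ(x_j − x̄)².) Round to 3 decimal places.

h = 0.294

N̄ = (2 + 3 + 5 + 7 + 8 + 11 + 13 + 14)/8 = 7.875
Σ(N − N̄)² = 34.5156 + 23.7656 + 8.26562 + 0.765625 + 0.015625 + 9.76562 + 26.2656 + 37.5156 = 140.875
h = 1/8 + (-4.875)²/140.875 = 0.125 + 0.1687 = 0.294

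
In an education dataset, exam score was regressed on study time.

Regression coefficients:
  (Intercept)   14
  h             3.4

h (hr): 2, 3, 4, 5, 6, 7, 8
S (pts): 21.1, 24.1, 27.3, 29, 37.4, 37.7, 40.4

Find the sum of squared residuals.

SSE = 13.84

h=2: Ŝ = 14 + 3.4·2 = 20.8; e = 21.1 − 20.8 = 0.3
h=3: Ŝ = 14 + 3.4·3 = 24.2; e = 24.1 − 24.2 = -0.1
h=4: Ŝ = 14 + 3.4·4 = 27.6; e = 27.3 − 27.6 = -0.3
h=5: Ŝ = 14 + 3.4·5 = 31; e = 29 − 31 = -2
h=6: Ŝ = 14 + 3.4·6 = 34.4; e = 37.4 − 34.4 = 3
h=7: Ŝ = 14 + 3.4·7 = 37.8; e = 37.7 − 37.8 = -0.1
h=8: Ŝ = 14 + 3.4·8 = 41.2; e = 40.4 − 41.2 = -0.8
SSE = 0.09 + 0.01 + 0.09 + 4 + 9 + 0.01 + 0.64 = 13.84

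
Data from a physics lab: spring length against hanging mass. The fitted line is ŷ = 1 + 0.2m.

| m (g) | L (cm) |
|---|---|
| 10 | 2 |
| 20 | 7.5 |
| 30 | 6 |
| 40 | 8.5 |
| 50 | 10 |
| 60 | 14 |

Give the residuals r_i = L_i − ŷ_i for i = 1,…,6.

m=10: ŷ = 1 + 0.2·10 = 3; r = 2 − 3 = -1
m=20: ŷ = 1 + 0.2·20 = 5; r = 7.5 − 5 = 2.5
m=30: ŷ = 1 + 0.2·30 = 7; r = 6 − 7 = -1
m=40: ŷ = 1 + 0.2·40 = 9; r = 8.5 − 9 = -0.5
m=50: ŷ = 1 + 0.2·50 = 11; r = 10 − 11 = -1
m=60: ŷ = 1 + 0.2·60 = 13; r = 14 − 13 = 1

-1, 2.5, -1, -0.5, -1, 1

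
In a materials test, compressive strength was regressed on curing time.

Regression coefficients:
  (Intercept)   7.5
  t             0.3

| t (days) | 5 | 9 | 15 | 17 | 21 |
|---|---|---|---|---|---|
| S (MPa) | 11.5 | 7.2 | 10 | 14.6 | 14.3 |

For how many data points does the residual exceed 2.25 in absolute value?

t=5: ŷ = 7.5 + 0.3·5 = 9; r = 11.5 − 9 = 2.5
t=9: ŷ = 7.5 + 0.3·9 = 10.2; r = 7.2 − 10.2 = -3
t=15: ŷ = 7.5 + 0.3·15 = 12; r = 10 − 12 = -2
t=17: ŷ = 7.5 + 0.3·17 = 12.6; r = 14.6 − 12.6 = 2
t=21: ŷ = 7.5 + 0.3·21 = 13.8; r = 14.3 − 13.8 = 0.5
|r| > 2.25: t=5 (|r|=2.5), t=9 (|r|=3) → 2

2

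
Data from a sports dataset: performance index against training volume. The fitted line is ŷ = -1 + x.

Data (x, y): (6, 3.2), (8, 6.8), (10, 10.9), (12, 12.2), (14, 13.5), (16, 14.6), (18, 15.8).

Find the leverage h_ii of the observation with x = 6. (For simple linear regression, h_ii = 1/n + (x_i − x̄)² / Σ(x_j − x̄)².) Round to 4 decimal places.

h = 0.4643

x̄ = (6 + 8 + 10 + 12 + 14 + 16 + 18)/7 = 12
Σ(x − x̄)² = 36 + 16 + 4 + 0 + 4 + 16 + 36 = 112
h = 1/7 + (-6)²/112 = 0.142857 + 0.321429 = 0.4643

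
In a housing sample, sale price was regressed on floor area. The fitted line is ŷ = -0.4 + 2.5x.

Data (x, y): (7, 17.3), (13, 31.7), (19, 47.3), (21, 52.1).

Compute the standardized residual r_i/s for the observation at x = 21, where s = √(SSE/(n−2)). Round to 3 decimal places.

x=7: ŷ = -0.4 + 2.5·7 = 17.1; r = 17.3 − 17.1 = 0.2
x=13: ŷ = -0.4 + 2.5·13 = 32.1; r = 31.7 − 32.1 = -0.4
x=19: ŷ = -0.4 + 2.5·19 = 47.1; r = 47.3 − 47.1 = 0.2
x=21: ŷ = -0.4 + 2.5·21 = 52.1; r = 52.1 − 52.1 = 0
SSE = 0.04 + 0.16 + 0.04 + 0 = 0.24
s = √(0.24/2) = 0.34641
r/s = 0 / 0.34641 = 0.000

0.000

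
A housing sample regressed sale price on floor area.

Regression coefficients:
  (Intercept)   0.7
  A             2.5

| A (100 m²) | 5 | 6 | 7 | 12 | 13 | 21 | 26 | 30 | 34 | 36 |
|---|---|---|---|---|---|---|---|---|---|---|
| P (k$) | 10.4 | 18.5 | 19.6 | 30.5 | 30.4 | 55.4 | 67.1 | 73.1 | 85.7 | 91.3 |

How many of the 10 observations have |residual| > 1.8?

A=5: P̂ = 0.7 + 2.5·5 = 13.2; e = 10.4 − 13.2 = -2.8
A=6: P̂ = 0.7 + 2.5·6 = 15.7; e = 18.5 − 15.7 = 2.8
A=7: P̂ = 0.7 + 2.5·7 = 18.2; e = 19.6 − 18.2 = 1.4
A=12: P̂ = 0.7 + 2.5·12 = 30.7; e = 30.5 − 30.7 = -0.2
A=13: P̂ = 0.7 + 2.5·13 = 33.2; e = 30.4 − 33.2 = -2.8
A=21: P̂ = 0.7 + 2.5·21 = 53.2; e = 55.4 − 53.2 = 2.2
A=26: P̂ = 0.7 + 2.5·26 = 65.7; e = 67.1 − 65.7 = 1.4
A=30: P̂ = 0.7 + 2.5·30 = 75.7; e = 73.1 − 75.7 = -2.6
A=34: P̂ = 0.7 + 2.5·34 = 85.7; e = 85.7 − 85.7 = 0
A=36: P̂ = 0.7 + 2.5·36 = 90.7; e = 91.3 − 90.7 = 0.6
|e| > 1.8: A=5 (|e|=2.8), A=6 (|e|=2.8), A=13 (|e|=2.8), A=21 (|e|=2.2), A=30 (|e|=2.6) → 5

5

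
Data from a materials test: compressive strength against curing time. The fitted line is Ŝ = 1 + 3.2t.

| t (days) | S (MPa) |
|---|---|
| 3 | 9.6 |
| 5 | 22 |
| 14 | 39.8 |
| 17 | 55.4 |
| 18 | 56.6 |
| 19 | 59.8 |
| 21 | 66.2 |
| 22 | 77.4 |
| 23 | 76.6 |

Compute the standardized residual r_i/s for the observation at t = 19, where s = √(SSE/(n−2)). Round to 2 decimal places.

t=3: Ŝ = 1 + 3.2·3 = 10.6; r = 9.6 − 10.6 = -1
t=5: Ŝ = 1 + 3.2·5 = 17; r = 22 − 17 = 5
t=14: Ŝ = 1 + 3.2·14 = 45.8; r = 39.8 − 45.8 = -6
t=17: Ŝ = 1 + 3.2·17 = 55.4; r = 55.4 − 55.4 = 0
t=18: Ŝ = 1 + 3.2·18 = 58.6; r = 56.6 − 58.6 = -2
t=19: Ŝ = 1 + 3.2·19 = 61.8; r = 59.8 − 61.8 = -2
t=21: Ŝ = 1 + 3.2·21 = 68.2; r = 66.2 − 68.2 = -2
t=22: Ŝ = 1 + 3.2·22 = 71.4; r = 77.4 − 71.4 = 6
t=23: Ŝ = 1 + 3.2·23 = 74.6; r = 76.6 − 74.6 = 2
SSE = 1 + 25 + 36 + 0 + 4 + 4 + 4 + 36 + 4 = 114
s = √(114/7) = 4.03556
r/s = -2 / 4.03556 = -0.50

-0.50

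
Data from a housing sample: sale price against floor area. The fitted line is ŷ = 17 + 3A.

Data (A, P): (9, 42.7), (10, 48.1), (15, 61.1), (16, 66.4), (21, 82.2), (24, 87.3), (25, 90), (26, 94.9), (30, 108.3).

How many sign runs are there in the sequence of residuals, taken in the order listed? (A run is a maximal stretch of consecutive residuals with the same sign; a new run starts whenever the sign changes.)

A=9: ŷ = 17 + 3·9 = 44; r = 42.7 − 44 = -1.3
A=10: ŷ = 17 + 3·10 = 47; r = 48.1 − 47 = 1.1
A=15: ŷ = 17 + 3·15 = 62; r = 61.1 − 62 = -0.9
A=16: ŷ = 17 + 3·16 = 65; r = 66.4 − 65 = 1.4
A=21: ŷ = 17 + 3·21 = 80; r = 82.2 − 80 = 2.2
A=24: ŷ = 17 + 3·24 = 89; r = 87.3 − 89 = -1.7
A=25: ŷ = 17 + 3·25 = 92; r = 90 − 92 = -2
A=26: ŷ = 17 + 3·26 = 95; r = 94.9 − 95 = -0.1
A=30: ŷ = 17 + 3·30 = 107; r = 108.3 − 107 = 1.3
Signs: − + − + + − − − +
Runs: −×1, +×1, −×1, +×2, −×3, +×1 → 6

6 runs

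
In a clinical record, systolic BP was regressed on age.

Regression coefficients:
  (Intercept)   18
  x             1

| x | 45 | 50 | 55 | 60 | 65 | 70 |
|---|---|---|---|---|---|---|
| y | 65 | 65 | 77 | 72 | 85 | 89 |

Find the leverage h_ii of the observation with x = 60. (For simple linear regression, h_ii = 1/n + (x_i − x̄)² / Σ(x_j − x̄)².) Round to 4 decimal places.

x̄ = (45 + 50 + 55 + 60 + 65 + 70)/6 = 57.5
Σ(x − x̄)² = 156.25 + 56.25 + 6.25 + 6.25 + 56.25 + 156.25 = 437.5
h = 1/6 + (2.5)²/437.5 = 0.166667 + 0.0142857 = 0.1810

h = 0.1810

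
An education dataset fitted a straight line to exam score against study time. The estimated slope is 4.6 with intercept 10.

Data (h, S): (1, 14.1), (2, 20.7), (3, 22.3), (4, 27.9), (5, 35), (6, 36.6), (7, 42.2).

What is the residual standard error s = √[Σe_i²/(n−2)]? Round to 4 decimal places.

h=1: ŷ = 10 + 4.6·1 = 14.6; e = 14.1 − 14.6 = -0.5
h=2: ŷ = 10 + 4.6·2 = 19.2; e = 20.7 − 19.2 = 1.5
h=3: ŷ = 10 + 4.6·3 = 23.8; e = 22.3 − 23.8 = -1.5
h=4: ŷ = 10 + 4.6·4 = 28.4; e = 27.9 − 28.4 = -0.5
h=5: ŷ = 10 + 4.6·5 = 33; e = 35 − 33 = 2
h=6: ŷ = 10 + 4.6·6 = 37.6; e = 36.6 − 37.6 = -1
h=7: ŷ = 10 + 4.6·7 = 42.2; e = 42.2 − 42.2 = 0
SSE = 0.25 + 2.25 + 2.25 + 0.25 + 4 + 1 + 0 = 10
s = √(10/5) = √2 ≈ 1.4142

s = 1.4142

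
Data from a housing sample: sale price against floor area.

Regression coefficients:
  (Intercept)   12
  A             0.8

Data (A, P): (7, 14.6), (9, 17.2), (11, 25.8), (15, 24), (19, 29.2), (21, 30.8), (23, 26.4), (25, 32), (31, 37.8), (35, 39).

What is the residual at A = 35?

P̂ = 12 + 0.8·35 = 40
r = 39 − 40 = -1

r = -1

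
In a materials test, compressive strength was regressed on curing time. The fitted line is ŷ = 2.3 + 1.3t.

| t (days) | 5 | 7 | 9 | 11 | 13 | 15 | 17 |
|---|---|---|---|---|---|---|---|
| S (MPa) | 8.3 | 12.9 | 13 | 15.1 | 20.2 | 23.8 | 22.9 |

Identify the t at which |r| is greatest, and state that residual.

t=5: ŷ = 2.3 + 1.3·5 = 8.8; r = 8.3 − 8.8 = -0.5
t=7: ŷ = 2.3 + 1.3·7 = 11.4; r = 12.9 − 11.4 = 1.5
t=9: ŷ = 2.3 + 1.3·9 = 14; r = 13 − 14 = -1
t=11: ŷ = 2.3 + 1.3·11 = 16.6; r = 15.1 − 16.6 = -1.5
t=13: ŷ = 2.3 + 1.3·13 = 19.2; r = 20.2 − 19.2 = 1
t=15: ŷ = 2.3 + 1.3·15 = 21.8; r = 23.8 − 21.8 = 2
t=17: ŷ = 2.3 + 1.3·17 = 24.4; r = 22.9 − 24.4 = -1.5
Largest |r| is 2 at t = 15, residual 2.

t = 15, r = 2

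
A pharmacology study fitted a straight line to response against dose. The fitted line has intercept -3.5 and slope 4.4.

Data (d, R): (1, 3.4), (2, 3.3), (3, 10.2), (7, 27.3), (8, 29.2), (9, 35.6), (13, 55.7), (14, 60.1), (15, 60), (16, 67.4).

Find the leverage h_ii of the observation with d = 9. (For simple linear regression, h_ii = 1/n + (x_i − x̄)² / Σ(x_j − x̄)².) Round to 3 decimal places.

d̄ = (1 + 2 + 3 + 7 + 8 + 9 + 13 + 14 + 15 + 16)/10 = 8.8
Σ(d − d̄)² = 60.84 + 46.24 + 33.64 + 3.24 + 0.64 + 0.04 + 17.64 + 27.04 + 38.44 + 51.84 = 279.6
h = 1/10 + (0.2)²/279.6 = 0.1 + 0.000143062 = 0.100

h = 0.100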